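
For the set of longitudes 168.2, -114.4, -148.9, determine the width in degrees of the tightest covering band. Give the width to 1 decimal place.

Sort the longitudes: -148.9°, -114.4°, +168.2°.
Eastward gaps between consecutive values (wrapping around): 34.5°, 282.6°, 42.9°.
Largest gap = 282.6° ⇒ minimal covering band is its complement: 360° − 282.6° = 77.4°.
Band runs from +168.2° eastward to -114.4°, crossing the antimeridian.

77.4°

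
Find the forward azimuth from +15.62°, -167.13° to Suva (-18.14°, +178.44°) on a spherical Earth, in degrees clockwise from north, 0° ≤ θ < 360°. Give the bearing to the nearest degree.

203°

Δλ = 178.44 − -167.13 = 345.57°; wrapped into (−180°, 180°]: -14.43°.
θ = atan2( sin Δλ · cos φ₂ , cos φ₁ · sin φ₂ − sin φ₁ · cos φ₂ · cos Δλ )
  = atan2(-0.23681, -0.54764) = -156.615° → normalised to [0°, 360°): 203.385°.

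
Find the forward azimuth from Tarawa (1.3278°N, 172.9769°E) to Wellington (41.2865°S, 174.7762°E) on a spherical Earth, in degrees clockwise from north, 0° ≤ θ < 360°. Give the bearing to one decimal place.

Δλ = 174.7762 − 172.9769 = 1.7993°.
θ = atan2( sin Δλ · cos φ₂ , cos φ₁ · sin φ₂ − sin φ₁ · cos φ₂ · cos Δλ )
  = atan2(0.02359, -0.67705) = 178.004° → normalised to [0°, 360°): 178.004°.

178.0°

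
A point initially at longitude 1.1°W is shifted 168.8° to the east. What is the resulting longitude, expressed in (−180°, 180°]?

Start at -1.1°; shift +168.8° → +167.7°.
+167.7° already lies in (−180°, 180°].

167.7°E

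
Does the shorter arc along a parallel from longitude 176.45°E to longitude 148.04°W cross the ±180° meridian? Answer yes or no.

Yes

Naïve |-148.04 − 176.45| = 324.49° > 180°, so the shorter arc goes the other way round — across 180°.
Signed shortest Δλ = ((-148.04 − 176.45 + 180) mod 360) − 180 = 35.51°.
Going east by 35.51° from +176.45° passes through 180° before reaching -148.04°.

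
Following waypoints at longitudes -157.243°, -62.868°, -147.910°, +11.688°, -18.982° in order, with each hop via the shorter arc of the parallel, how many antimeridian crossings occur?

Leg 1: -157.243° → -62.868°, shortest Δλ = 94.375° (east) — does not cross 180°.
Leg 2: -62.868° → -147.910°, shortest Δλ = -85.042° (west) — does not cross 180°.
Leg 3: -147.910° → +11.688°, shortest Δλ = 159.598° (east) — does not cross 180°.
Leg 4: +11.688° → -18.982°, shortest Δλ = -30.67° (west) — does not cross 180°.
Total crossings: 0.

0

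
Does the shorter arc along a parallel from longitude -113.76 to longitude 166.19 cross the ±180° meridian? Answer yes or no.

Naïve |166.19 − -113.76| = 279.95° > 180°, so the shorter arc goes the other way round — across 180°.
Signed shortest Δλ = ((166.19 − -113.76 + 180) mod 360) − 180 = -80.05°.
Going west by 80.05° from -113.76° passes through 180° before reaching +166.19°.

Yes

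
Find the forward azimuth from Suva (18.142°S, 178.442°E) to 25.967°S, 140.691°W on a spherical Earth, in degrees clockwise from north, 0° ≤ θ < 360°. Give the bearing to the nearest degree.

Δλ = -140.691 − 178.442 = -319.133°; wrapped into (−180°, 180°]: 40.867°.
θ = atan2( sin Δλ · cos φ₂ , cos φ₁ · sin φ₂ − sin φ₁ · cos φ₂ · cos Δλ )
  = atan2(0.58825, -0.20439) = 109.160° → normalised to [0°, 360°): 109.160°.

109°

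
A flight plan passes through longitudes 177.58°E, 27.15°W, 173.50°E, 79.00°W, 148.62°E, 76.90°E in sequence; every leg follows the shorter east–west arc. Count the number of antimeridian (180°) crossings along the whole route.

4

Leg 1: +177.58° → -27.15°, shortest Δλ = 155.27° (east) — crosses 180°.
Leg 2: -27.15° → +173.50°, shortest Δλ = -159.35° (west) — crosses 180°.
Leg 3: +173.50° → -79.00°, shortest Δλ = 107.5° (east) — crosses 180°.
Leg 4: -79.00° → +148.62°, shortest Δλ = -132.38° (west) — crosses 180°.
Leg 5: +148.62° → +76.90°, shortest Δλ = -71.72° (west) — does not cross 180°.
Total crossings: 4.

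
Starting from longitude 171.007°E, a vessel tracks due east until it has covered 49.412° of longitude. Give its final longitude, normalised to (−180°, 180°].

Start at +171.007°; shift +49.412° → +220.419°.
+220.419° lies outside (−180°, 180°]; subtract 360° → -139.581°.

139.581°W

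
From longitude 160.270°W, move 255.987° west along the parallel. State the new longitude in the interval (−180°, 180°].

56.257°W

Start at -160.270°; shift −255.987° → -416.257°.
-416.257° lies outside (−180°, 180°]; add 360° → -56.257°.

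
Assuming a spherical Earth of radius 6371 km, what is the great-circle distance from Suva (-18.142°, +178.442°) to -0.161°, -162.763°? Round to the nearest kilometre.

Δλ = -162.763 − 178.442 = -341.205°; wrapped into (−180°, 180°]: 18.795°.
Δφ = -0.161 − -18.142 = 17.981°.
a = sin²(Δφ/2) + cos φ₁ · cos φ₂ · sin²(Δλ/2) = 0.049756.
c = 2·atan2(√a, √(1−a)) = 0.44991 rad → d = 6371·c ≈ 2866.36 km.

2866 km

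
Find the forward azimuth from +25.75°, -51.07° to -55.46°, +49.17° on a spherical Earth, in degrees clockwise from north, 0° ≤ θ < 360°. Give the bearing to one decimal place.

Δλ = 49.17 − -51.07 = 100.24°.
θ = atan2( sin Δλ · cos φ₂ , cos φ₁ · sin φ₂ − sin φ₁ · cos φ₂ · cos Δλ )
  = atan2(0.55795, -0.69814) = 141.368° → normalised to [0°, 360°): 141.368°.

141.4°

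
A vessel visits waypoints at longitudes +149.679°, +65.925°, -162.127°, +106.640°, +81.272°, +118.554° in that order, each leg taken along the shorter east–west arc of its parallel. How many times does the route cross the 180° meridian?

Leg 1: +149.679° → +65.925°, shortest Δλ = -83.754° (west) — does not cross 180°.
Leg 2: +65.925° → -162.127°, shortest Δλ = 131.948° (east) — crosses 180°.
Leg 3: -162.127° → +106.640°, shortest Δλ = -91.233° (west) — crosses 180°.
Leg 4: +106.640° → +81.272°, shortest Δλ = -25.368° (west) — does not cross 180°.
Leg 5: +81.272° → +118.554°, shortest Δλ = 37.282° (east) — does not cross 180°.
Total crossings: 2.

2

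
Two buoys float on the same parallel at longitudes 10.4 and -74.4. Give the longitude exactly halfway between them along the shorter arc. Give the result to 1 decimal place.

Signed shortest Δλ from +10.4° to -74.4° is -84.8°.
Midpoint longitude = +10.4° + (-84.8°)/2 = +10.4° − 42.4° = -32.0°.

-32.0°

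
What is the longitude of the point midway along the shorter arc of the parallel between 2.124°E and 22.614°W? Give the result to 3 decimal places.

10.245°W

Signed shortest Δλ from +2.124° to -22.614° is -24.738°.
Midpoint longitude = +2.124° + (-24.738°)/2 = +2.124° − 12.369° = -10.245°.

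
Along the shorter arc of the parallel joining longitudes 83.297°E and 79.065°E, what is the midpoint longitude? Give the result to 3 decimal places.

Signed shortest Δλ from +83.297° to +79.065° is -4.232°.
Midpoint longitude = +83.297° + (-4.232°)/2 = +83.297° − 2.116° = +81.181°.

81.181°E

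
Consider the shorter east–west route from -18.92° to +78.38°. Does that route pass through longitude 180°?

No

Signed shortest Δλ = ((78.38 − -18.92 + 180) mod 360) − 180 = 97.3°.
Going east by 97.3° from -18.92° reaches +78.38° without touching 180°.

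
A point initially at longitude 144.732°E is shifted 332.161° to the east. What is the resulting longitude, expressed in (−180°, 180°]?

116.893°E

Start at +144.732°; shift +332.161° → +476.893°.
+476.893° lies outside (−180°, 180°]; subtract 360° → +116.893°.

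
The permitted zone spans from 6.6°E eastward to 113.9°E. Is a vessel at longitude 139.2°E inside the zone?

Band width going east from +6.6° to +113.9°: ((113.9 − 6.6) mod 360) = 107.3°.
Offset of +139.2° east of the west edge: ((139.2 − 6.6) mod 360) = 132.6°.
132.6° > 107.3° ⇒ outside.

No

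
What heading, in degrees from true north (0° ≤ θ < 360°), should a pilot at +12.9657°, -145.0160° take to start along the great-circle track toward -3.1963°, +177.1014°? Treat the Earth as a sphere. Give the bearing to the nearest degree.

249°

Δλ = 177.1014 − -145.0160 = 322.1174°; wrapped into (−180°, 180°]: -37.8826°.
θ = atan2( sin Δλ · cos φ₂ , cos φ₁ · sin φ₂ − sin φ₁ · cos φ₂ · cos Δλ )
  = atan2(-0.61309, -0.23115) = -110.657° → normalised to [0°, 360°): 249.343°.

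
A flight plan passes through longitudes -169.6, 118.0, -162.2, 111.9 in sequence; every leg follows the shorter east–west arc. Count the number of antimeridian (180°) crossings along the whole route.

3

Leg 1: -169.6° → +118.0°, shortest Δλ = -72.4° (west) — crosses 180°.
Leg 2: +118.0° → -162.2°, shortest Δλ = 79.8° (east) — crosses 180°.
Leg 3: -162.2° → +111.9°, shortest Δλ = -85.9° (west) — crosses 180°.
Total crossings: 3.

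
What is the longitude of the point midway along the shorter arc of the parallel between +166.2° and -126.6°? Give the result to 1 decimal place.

-160.2°

Signed shortest Δλ from +166.2° to -126.6° is +67.2°.
Midpoint longitude = +166.2° + (+67.2°)/2 = +166.2° + 33.6° = +199.8°.
Normalise into (−180°, 180°]: -160.2°.
(The naïve average (+166.2 + -126.6)/2 = 19.8° is on the wrong side of the globe.)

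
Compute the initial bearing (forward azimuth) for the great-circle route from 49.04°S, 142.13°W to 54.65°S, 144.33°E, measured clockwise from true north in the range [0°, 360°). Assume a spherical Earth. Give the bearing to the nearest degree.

233°

Δλ = 144.33 − -142.13 = 286.46°; wrapped into (−180°, 180°]: -73.54°.
θ = atan2( sin Δλ · cos φ₂ , cos φ₁ · sin φ₂ − sin φ₁ · cos φ₂ · cos Δλ )
  = atan2(-0.55486, -0.41087) = -126.520° → normalised to [0°, 360°): 233.480°.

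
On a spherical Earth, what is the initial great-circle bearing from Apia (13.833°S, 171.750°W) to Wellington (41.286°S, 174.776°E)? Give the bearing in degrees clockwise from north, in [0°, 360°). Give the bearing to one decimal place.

Δλ = 174.776 − -171.750 = 346.526°; wrapped into (−180°, 180°]: -13.474°.
θ = atan2( sin Δλ · cos φ₂ , cos φ₁ · sin φ₂ − sin φ₁ · cos φ₂ · cos Δλ )
  = atan2(-0.17509, -0.46597) = -159.406° → normalised to [0°, 360°): 200.594°.

200.6°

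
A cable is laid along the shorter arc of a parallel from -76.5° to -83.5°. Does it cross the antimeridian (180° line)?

No

Signed shortest Δλ = ((-83.5 − -76.5 + 180) mod 360) − 180 = -7.0°.
Going west by 7.0° from -76.5° reaches -83.5° without touching 180°.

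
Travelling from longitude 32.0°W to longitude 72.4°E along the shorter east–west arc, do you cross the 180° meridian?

No

Signed shortest Δλ = ((72.4 − -32.0 + 180) mod 360) − 180 = 104.4°.
Going east by 104.4° from -32.0° reaches +72.4° without touching 180°.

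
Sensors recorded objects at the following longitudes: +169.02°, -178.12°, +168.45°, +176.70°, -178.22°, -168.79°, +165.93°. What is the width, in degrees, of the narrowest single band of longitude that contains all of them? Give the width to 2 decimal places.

Sort the longitudes: -178.22°, -178.12°, -168.79°, +165.93°, +168.45°, +169.02°, +176.70°.
Eastward gaps between consecutive values (wrapping around): 0.10°, 9.33°, 334.72°, 2.52°, 0.57°, 7.68°, 5.08°.
Largest gap = 334.72° ⇒ minimal covering band is its complement: 360° − 334.72° = 25.28°.
Band runs from +165.93° eastward to -168.79°, crossing the antimeridian.

25.28°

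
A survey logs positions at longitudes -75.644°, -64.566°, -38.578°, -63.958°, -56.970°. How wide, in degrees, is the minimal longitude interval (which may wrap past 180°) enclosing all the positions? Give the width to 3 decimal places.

Sort the longitudes: -75.644°, -64.566°, -63.958°, -56.970°, -38.578°.
Eastward gaps between consecutive values (wrapping around): 11.078°, 0.608°, 6.988°, 18.392°, 322.934°.
Largest gap = 322.934° ⇒ minimal covering band is its complement: 360° − 322.934° = 37.066°.
Band runs from -75.644° eastward to -38.578°.

37.066°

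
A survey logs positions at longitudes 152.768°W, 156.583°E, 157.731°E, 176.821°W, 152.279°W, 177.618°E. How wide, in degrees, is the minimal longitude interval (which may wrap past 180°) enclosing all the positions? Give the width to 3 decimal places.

Sort the longitudes: -176.821°, -152.768°, -152.279°, +156.583°, +157.731°, +177.618°.
Eastward gaps between consecutive values (wrapping around): 24.053°, 0.489°, 308.862°, 1.148°, 19.887°, 5.561°.
Largest gap = 308.862° ⇒ minimal covering band is its complement: 360° − 308.862° = 51.138°.
Band runs from +156.583° eastward to -152.279°, crossing the antimeridian.

51.138°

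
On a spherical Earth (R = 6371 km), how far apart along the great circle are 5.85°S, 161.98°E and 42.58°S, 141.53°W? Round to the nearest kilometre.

Δλ = -141.53 − 161.98 = -303.51°; wrapped into (−180°, 180°]: 56.49°.
Δφ = -42.58 − -5.85 = -36.73°.
a = sin²(Δφ/2) + cos φ₁ · cos φ₂ · sin²(Δλ/2) = 0.263318.
c = 2·atan2(√a, √(1−a)) = 1.07769 rad → d = 6371·c ≈ 6865.97 km.

6866 km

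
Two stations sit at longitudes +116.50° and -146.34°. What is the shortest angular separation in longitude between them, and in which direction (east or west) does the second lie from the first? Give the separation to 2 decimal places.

Raw difference: -146.34 − 116.50 = -262.84°.
Normalise into (−180°, 180°]: -262.84° + 360° = 97.16°.
Positive ⇒ the second point lies to the east; separation 97.16°.

97.16° east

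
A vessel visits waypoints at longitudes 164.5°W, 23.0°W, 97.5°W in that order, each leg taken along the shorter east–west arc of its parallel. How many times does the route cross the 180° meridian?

Leg 1: -164.5° → -23.0°, shortest Δλ = 141.5° (east) — does not cross 180°.
Leg 2: -23.0° → -97.5°, shortest Δλ = -74.5° (west) — does not cross 180°.
Total crossings: 0.

0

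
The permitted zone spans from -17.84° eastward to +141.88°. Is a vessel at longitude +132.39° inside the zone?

Yes

Band width going east from -17.84° to +141.88°: ((141.88 − -17.84) mod 360) = 159.72°.
Offset of +132.39° east of the west edge: ((132.39 − -17.84) mod 360) = 150.23°.
150.23° ≤ 159.72° ⇒ inside.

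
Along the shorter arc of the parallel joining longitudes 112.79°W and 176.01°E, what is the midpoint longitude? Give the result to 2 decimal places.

148.39°W

Signed shortest Δλ from -112.79° to +176.01° is -71.20°.
Midpoint longitude = -112.79° + (-71.20°)/2 = -112.79° − 35.60° = -148.39°.
(The naïve average (-112.79 + +176.01)/2 = 31.61° is on the wrong side of the globe.)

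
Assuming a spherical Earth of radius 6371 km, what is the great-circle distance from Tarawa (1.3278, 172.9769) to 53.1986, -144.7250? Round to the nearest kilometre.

6951 km

Δλ = -144.7250 − 172.9769 = -317.7019°; wrapped into (−180°, 180°]: 42.2981°.
Δφ = 53.1986 − 1.3278 = 51.8708°.
a = sin²(Δφ/2) + cos φ₁ · cos φ₂ · sin²(Δλ/2) = 0.269240.
c = 2·atan2(√a, √(1−a)) = 1.09109 rad → d = 6371·c ≈ 6951.33 km.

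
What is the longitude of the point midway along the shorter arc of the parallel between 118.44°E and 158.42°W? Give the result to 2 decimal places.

Signed shortest Δλ from +118.44° to -158.42° is +83.14°.
Midpoint longitude = +118.44° + (+83.14°)/2 = +118.44° + 41.57° = +160.01°.
(The naïve average (+118.44 + -158.42)/2 = -19.99° is on the wrong side of the globe.)

160.01°E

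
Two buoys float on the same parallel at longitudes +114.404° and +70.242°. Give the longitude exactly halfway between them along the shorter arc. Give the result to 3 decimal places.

Signed shortest Δλ from +114.404° to +70.242° is -44.162°.
Midpoint longitude = +114.404° + (-44.162°)/2 = +114.404° − 22.081° = +92.323°.

+92.323°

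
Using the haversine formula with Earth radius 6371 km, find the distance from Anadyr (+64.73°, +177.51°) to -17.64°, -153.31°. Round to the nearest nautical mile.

5124 nmi

Δλ = -153.31 − 177.51 = -330.82°; wrapped into (−180°, 180°]: 29.18°.
Δφ = -17.64 − 64.73 = -82.37°.
a = sin²(Δφ/2) + cos φ₁ · cos φ₂ · sin²(Δλ/2) = 0.459426.
c = 2·atan2(√a, √(1−a)) = 1.48956 rad → d = 6371·c ≈ 9489.98 km ≈ 5124.18 nmi.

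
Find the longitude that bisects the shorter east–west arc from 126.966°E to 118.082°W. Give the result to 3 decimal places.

175.558°W

Signed shortest Δλ from +126.966° to -118.082° is +114.952°.
Midpoint longitude = +126.966° + (+114.952°)/2 = +126.966° + 57.476° = +184.442°.
Normalise into (−180°, 180°]: -175.558°.
(The naïve average (+126.966 + -118.082)/2 = 4.442° is on the wrong side of the globe.)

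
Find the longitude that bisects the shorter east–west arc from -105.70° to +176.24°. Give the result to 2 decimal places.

-144.73°

Signed shortest Δλ from -105.70° to +176.24° is -78.06°.
Midpoint longitude = -105.70° + (-78.06°)/2 = -105.70° − 39.03° = -144.73°.
(The naïve average (-105.70 + +176.24)/2 = 35.27° is on the wrong side of the globe.)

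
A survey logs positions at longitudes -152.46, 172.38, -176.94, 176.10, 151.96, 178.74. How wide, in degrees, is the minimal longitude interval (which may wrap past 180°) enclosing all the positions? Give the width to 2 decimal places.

Sort the longitudes: -176.94°, -152.46°, +151.96°, +172.38°, +176.10°, +178.74°.
Eastward gaps between consecutive values (wrapping around): 24.48°, 304.42°, 20.42°, 3.72°, 2.64°, 4.32°.
Largest gap = 304.42° ⇒ minimal covering band is its complement: 360° − 304.42° = 55.58°.
Band runs from +151.96° eastward to -152.46°, crossing the antimeridian.

55.58°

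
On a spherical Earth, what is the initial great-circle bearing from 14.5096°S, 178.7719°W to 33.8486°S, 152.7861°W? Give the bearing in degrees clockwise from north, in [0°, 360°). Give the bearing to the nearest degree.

Δλ = -152.7861 − -178.7719 = 25.9858°.
θ = atan2( sin Δλ · cos φ₂ , cos φ₁ · sin φ₂ − sin φ₁ · cos φ₂ · cos Δλ )
  = atan2(0.36389, -0.35219) = 134.064° → normalised to [0°, 360°): 134.064°.

134°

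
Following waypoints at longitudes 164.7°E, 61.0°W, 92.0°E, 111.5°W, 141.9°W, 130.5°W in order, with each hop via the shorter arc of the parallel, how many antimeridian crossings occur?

Leg 1: +164.7° → -61.0°, shortest Δλ = 134.3° (east) — crosses 180°.
Leg 2: -61.0° → +92.0°, shortest Δλ = 153.0° (east) — does not cross 180°.
Leg 3: +92.0° → -111.5°, shortest Δλ = 156.5° (east) — crosses 180°.
Leg 4: -111.5° → -141.9°, shortest Δλ = -30.4° (west) — does not cross 180°.
Leg 5: -141.9° → -130.5°, shortest Δλ = 11.4° (east) — does not cross 180°.
Total crossings: 2.

2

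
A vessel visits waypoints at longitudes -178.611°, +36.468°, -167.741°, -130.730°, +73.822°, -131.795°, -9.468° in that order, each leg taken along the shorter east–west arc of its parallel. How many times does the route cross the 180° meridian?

Leg 1: -178.611° → +36.468°, shortest Δλ = -144.921° (west) — crosses 180°.
Leg 2: +36.468° → -167.741°, shortest Δλ = 155.791° (east) — crosses 180°.
Leg 3: -167.741° → -130.730°, shortest Δλ = 37.011° (east) — does not cross 180°.
Leg 4: -130.730° → +73.822°, shortest Δλ = -155.448° (west) — crosses 180°.
Leg 5: +73.822° → -131.795°, shortest Δλ = 154.383° (east) — crosses 180°.
Leg 6: -131.795° → -9.468°, shortest Δλ = 122.327° (east) — does not cross 180°.
Total crossings: 4.

4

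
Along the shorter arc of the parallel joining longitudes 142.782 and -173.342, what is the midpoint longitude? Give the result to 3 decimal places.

+164.720°

Signed shortest Δλ from +142.782° to -173.342° is +43.876°.
Midpoint longitude = +142.782° + (+43.876°)/2 = +142.782° + 21.938° = +164.720°.
(The naïve average (+142.782 + -173.342)/2 = -15.28° is on the wrong side of the globe.)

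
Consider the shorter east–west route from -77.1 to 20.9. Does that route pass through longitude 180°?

Signed shortest Δλ = ((20.9 − -77.1 + 180) mod 360) − 180 = 98.0°.
Going east by 98.0° from -77.1° reaches +20.9° without touching 180°.

No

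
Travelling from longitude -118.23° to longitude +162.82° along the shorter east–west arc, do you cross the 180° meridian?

Yes

Naïve |162.82 − -118.23| = 281.05° > 180°, so the shorter arc goes the other way round — across 180°.
Signed shortest Δλ = ((162.82 − -118.23 + 180) mod 360) − 180 = -78.95°.
Going west by 78.95° from -118.23° passes through 180° before reaching +162.82°.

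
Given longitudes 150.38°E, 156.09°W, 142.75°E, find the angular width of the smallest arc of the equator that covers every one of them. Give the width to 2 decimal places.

Sort the longitudes: -156.09°, +142.75°, +150.38°.
Eastward gaps between consecutive values (wrapping around): 298.84°, 7.63°, 53.53°.
Largest gap = 298.84° ⇒ minimal covering band is its complement: 360° − 298.84° = 61.16°.
Band runs from +142.75° eastward to -156.09°, crossing the antimeridian.

61.16°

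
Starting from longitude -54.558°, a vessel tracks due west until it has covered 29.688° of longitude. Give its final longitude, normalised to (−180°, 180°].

-84.246°

Start at -54.558°; shift −29.688° → -84.246°.
-84.246° already lies in (−180°, 180°].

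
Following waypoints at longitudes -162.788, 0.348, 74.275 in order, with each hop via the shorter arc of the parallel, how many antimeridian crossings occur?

0

Leg 1: -162.788° → +0.348°, shortest Δλ = 163.136° (east) — does not cross 180°.
Leg 2: +0.348° → +74.275°, shortest Δλ = 73.927° (east) — does not cross 180°.
Total crossings: 0.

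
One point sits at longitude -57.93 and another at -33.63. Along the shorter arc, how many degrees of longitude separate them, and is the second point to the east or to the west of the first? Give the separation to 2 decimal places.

24.30° east

Raw difference: -33.63 − -57.93 = 24.3°.
Normalise into (−180°, 180°]: 24.3° stays 24.3°.
Positive ⇒ the second point lies to the east; separation 24.30°.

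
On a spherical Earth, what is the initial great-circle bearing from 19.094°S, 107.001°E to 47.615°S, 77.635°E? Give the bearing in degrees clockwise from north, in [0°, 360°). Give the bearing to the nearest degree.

213°

Δλ = 77.635 − 107.001 = -29.366°.
θ = atan2( sin Δλ · cos φ₂ , cos φ₁ · sin φ₂ − sin φ₁ · cos φ₂ · cos Δλ )
  = atan2(-0.33057, -0.50582) = -146.834° → normalised to [0°, 360°): 213.166°.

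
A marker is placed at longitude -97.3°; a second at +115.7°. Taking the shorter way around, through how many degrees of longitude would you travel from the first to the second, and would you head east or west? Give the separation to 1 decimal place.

Raw difference: 115.7 − -97.3 = 213.0°.
Normalise into (−180°, 180°]: 213.0° − 360° = -147.0°.
Negative ⇒ the second point lies to the west; separation 147.0°.

147.0° west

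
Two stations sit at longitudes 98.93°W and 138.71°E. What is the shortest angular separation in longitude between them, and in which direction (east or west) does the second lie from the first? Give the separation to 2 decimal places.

Raw difference: 138.71 − -98.93 = 237.64°.
Normalise into (−180°, 180°]: 237.64° − 360° = -122.36°.
Negative ⇒ the second point lies to the west; separation 122.36°.

122.36° west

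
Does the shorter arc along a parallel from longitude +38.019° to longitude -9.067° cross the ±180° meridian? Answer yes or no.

Signed shortest Δλ = ((-9.067 − 38.019 + 180) mod 360) − 180 = -47.086°.
Going west by 47.086° from +38.019° reaches -9.067° without touching 180°.

No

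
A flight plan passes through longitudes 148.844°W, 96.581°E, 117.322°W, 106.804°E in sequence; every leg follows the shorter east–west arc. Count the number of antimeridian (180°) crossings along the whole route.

3

Leg 1: -148.844° → +96.581°, shortest Δλ = -114.575° (west) — crosses 180°.
Leg 2: +96.581° → -117.322°, shortest Δλ = 146.097° (east) — crosses 180°.
Leg 3: -117.322° → +106.804°, shortest Δλ = -135.874° (west) — crosses 180°.
Total crossings: 3.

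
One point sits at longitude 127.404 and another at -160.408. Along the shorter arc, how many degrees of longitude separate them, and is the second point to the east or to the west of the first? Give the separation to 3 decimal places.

72.188° east

Raw difference: -160.408 − 127.404 = -287.812°.
Normalise into (−180°, 180°]: -287.812° + 360° = 72.188°.
Positive ⇒ the second point lies to the east; separation 72.188°.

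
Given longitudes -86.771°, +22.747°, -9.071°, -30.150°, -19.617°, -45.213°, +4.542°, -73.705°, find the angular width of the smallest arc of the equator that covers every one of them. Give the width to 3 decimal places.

Sort the longitudes: -86.771°, -73.705°, -45.213°, -30.150°, -19.617°, -9.071°, +4.542°, +22.747°.
Eastward gaps between consecutive values (wrapping around): 13.066°, 28.492°, 15.063°, 10.533°, 10.546°, 13.613°, 18.205°, 250.482°.
Largest gap = 250.482° ⇒ minimal covering band is its complement: 360° − 250.482° = 109.518°.
Band runs from -86.771° eastward to +22.747°.

109.518°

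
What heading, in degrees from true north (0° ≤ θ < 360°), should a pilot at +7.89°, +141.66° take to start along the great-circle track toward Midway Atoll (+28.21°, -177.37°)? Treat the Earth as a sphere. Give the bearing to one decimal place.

56.9°

Δλ = -177.37 − 141.66 = -319.03°; wrapped into (−180°, 180°]: 40.97°.
θ = atan2( sin Δλ · cos φ₂ , cos φ₁ · sin φ₂ − sin φ₁ · cos φ₂ · cos Δλ )
  = atan2(0.57778, 0.37689) = 56.883° → normalised to [0°, 360°): 56.883°.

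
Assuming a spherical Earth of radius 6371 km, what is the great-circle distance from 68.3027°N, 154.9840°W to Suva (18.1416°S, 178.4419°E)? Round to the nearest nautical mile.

5318 nmi

Δλ = 178.4419 − -154.9840 = 333.4259°; wrapped into (−180°, 180°]: -26.5741°.
Δφ = -18.1416 − 68.3027 = -86.4443°.
a = sin²(Δφ/2) + cos φ₁ · cos φ₂ · sin²(Δλ/2) = 0.487548.
c = 2·atan2(√a, √(1−a)) = 1.54589 rad → d = 6371·c ≈ 9848.87 km ≈ 5317.96 nmi.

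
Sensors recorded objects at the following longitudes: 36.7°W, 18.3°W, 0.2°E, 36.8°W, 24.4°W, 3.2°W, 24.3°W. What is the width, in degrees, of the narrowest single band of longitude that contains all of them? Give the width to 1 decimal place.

Sort the longitudes: -36.8°, -36.7°, -24.4°, -24.3°, -18.3°, -3.2°, +0.2°.
Eastward gaps between consecutive values (wrapping around): 0.1°, 12.3°, 0.1°, 6.0°, 15.1°, 3.4°, 323.0°.
Largest gap = 323.0° ⇒ minimal covering band is its complement: 360° − 323.0° = 37.0°.
Band runs from -36.8° eastward to +0.2°.

37.0°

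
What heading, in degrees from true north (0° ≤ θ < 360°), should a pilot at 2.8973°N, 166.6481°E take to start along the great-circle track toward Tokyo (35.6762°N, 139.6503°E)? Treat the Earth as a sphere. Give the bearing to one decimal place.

Δλ = 139.6503 − 166.6481 = -26.9978°.
θ = atan2( sin Δλ · cos φ₂ , cos φ₁ · sin φ₂ − sin φ₁ · cos φ₂ · cos Δλ )
  = atan2(-0.36876, 0.54587) = -34.041° → normalised to [0°, 360°): 325.959°.

326.0°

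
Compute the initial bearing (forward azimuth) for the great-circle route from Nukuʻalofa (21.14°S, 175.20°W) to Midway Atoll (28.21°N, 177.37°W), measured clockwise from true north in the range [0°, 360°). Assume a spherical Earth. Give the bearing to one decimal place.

357.5°

Δλ = -177.37 − -175.20 = -2.17°.
θ = atan2( sin Δλ · cos φ₂ , cos φ₁ · sin φ₂ − sin φ₁ · cos φ₂ · cos Δλ )
  = atan2(-0.03337, 0.75848) = -2.519° → normalised to [0°, 360°): 357.481°.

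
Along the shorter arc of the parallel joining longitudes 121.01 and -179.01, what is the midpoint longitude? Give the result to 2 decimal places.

Signed shortest Δλ from +121.01° to -179.01° is +59.98°.
Midpoint longitude = +121.01° + (+59.98°)/2 = +121.01° + 29.99° = +151.00°.
(The naïve average (+121.01 + -179.01)/2 = -29.0° is on the wrong side of the globe.)

+151.00°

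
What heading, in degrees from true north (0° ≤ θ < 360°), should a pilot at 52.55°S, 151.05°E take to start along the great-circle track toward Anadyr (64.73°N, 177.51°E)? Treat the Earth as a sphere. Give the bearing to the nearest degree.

Δλ = 177.51 − 151.05 = 26.46°.
θ = atan2( sin Δλ · cos φ₂ , cos φ₁ · sin φ₂ − sin φ₁ · cos φ₂ · cos Δλ )
  = atan2(0.19021, 0.85328) = 12.567° → normalised to [0°, 360°): 12.567°.

13°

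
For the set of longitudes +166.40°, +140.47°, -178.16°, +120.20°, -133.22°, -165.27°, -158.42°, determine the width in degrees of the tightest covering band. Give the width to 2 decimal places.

106.58°

Sort the longitudes: -178.16°, -165.27°, -158.42°, -133.22°, +120.20°, +140.47°, +166.40°.
Eastward gaps between consecutive values (wrapping around): 12.89°, 6.85°, 25.20°, 253.42°, 20.27°, 25.93°, 15.44°.
Largest gap = 253.42° ⇒ minimal covering band is its complement: 360° − 253.42° = 106.58°.
Band runs from +120.20° eastward to -133.22°, crossing the antimeridian.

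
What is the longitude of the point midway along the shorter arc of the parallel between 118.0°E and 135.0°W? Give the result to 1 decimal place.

171.5°E

Signed shortest Δλ from +118.0° to -135.0° is +107.0°.
Midpoint longitude = +118.0° + (+107.0°)/2 = +118.0° + 53.5° = +171.5°.
(The naïve average (+118.0 + -135.0)/2 = -8.5° is on the wrong side of the globe.)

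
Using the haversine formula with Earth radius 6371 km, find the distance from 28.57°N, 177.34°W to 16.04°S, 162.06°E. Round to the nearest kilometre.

Δλ = 162.06 − -177.34 = 339.40°; wrapped into (−180°, 180°]: -20.60°.
Δφ = -16.04 − 28.57 = -44.61°.
a = sin²(Δφ/2) + cos φ₁ · cos φ₂ · sin²(Δλ/2) = 0.171033.
c = 2·atan2(√a, √(1−a)) = 0.85272 rad → d = 6371·c ≈ 5432.70 km.

5433 km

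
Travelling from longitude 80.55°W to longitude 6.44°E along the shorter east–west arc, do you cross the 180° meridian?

No

Signed shortest Δλ = ((6.44 − -80.55 + 180) mod 360) − 180 = 86.99°.
Going east by 86.99° from -80.55° reaches +6.44° without touching 180°.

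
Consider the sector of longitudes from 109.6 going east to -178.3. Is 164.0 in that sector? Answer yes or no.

Band width going east from +109.6° to -178.3°: ((-178.3 − 109.6) mod 360) = 72.1°.
Offset of +164.0° east of the west edge: ((164.0 − 109.6) mod 360) = 54.4°.
54.4° ≤ 72.1° ⇒ inside.

Yes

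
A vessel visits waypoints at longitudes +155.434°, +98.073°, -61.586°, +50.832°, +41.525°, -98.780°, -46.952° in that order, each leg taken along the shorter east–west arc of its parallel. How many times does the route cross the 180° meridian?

0

Leg 1: +155.434° → +98.073°, shortest Δλ = -57.361° (west) — does not cross 180°.
Leg 2: +98.073° → -61.586°, shortest Δλ = -159.659° (west) — does not cross 180°.
Leg 3: -61.586° → +50.832°, shortest Δλ = 112.418° (east) — does not cross 180°.
Leg 4: +50.832° → +41.525°, shortest Δλ = -9.307° (west) — does not cross 180°.
Leg 5: +41.525° → -98.780°, shortest Δλ = -140.305° (west) — does not cross 180°.
Leg 6: -98.780° → -46.952°, shortest Δλ = 51.828° (east) — does not cross 180°.
Total crossings: 0.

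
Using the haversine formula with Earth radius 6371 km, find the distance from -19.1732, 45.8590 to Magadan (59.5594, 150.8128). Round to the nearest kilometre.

12676 km

Δλ = 150.8128 − 45.8590 = 104.9538°.
Δφ = 59.5594 − -19.1732 = 78.7326°.
a = sin²(Δφ/2) + cos φ₁ · cos φ₂ · sin²(Δλ/2) = 0.703318.
c = 2·atan2(√a, √(1−a)) = 1.98957 rad → d = 6371·c ≈ 12675.52 km.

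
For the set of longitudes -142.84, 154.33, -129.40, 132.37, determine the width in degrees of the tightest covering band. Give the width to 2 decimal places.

98.23°

Sort the longitudes: -142.84°, -129.40°, +132.37°, +154.33°.
Eastward gaps between consecutive values (wrapping around): 13.44°, 261.77°, 21.96°, 62.83°.
Largest gap = 261.77° ⇒ minimal covering band is its complement: 360° − 261.77° = 98.23°.
Band runs from +132.37° eastward to -129.40°, crossing the antimeridian.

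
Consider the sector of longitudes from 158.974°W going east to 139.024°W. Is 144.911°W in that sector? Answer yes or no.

Band width going east from -158.974° to -139.024°: ((-139.024 − -158.974) mod 360) = 19.950°.
Offset of -144.911° east of the west edge: ((-144.911 − -158.974) mod 360) = 14.063°.
14.063° ≤ 19.950° ⇒ inside.

Yes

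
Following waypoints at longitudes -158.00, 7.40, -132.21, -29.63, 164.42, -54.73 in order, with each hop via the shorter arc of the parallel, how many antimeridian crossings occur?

Leg 1: -158.00° → +7.40°, shortest Δλ = 165.4° (east) — does not cross 180°.
Leg 2: +7.40° → -132.21°, shortest Δλ = -139.61° (west) — does not cross 180°.
Leg 3: -132.21° → -29.63°, shortest Δλ = 102.58° (east) — does not cross 180°.
Leg 4: -29.63° → +164.42°, shortest Δλ = -165.95° (west) — crosses 180°.
Leg 5: +164.42° → -54.73°, shortest Δλ = 140.85° (east) — crosses 180°.
Total crossings: 2.

2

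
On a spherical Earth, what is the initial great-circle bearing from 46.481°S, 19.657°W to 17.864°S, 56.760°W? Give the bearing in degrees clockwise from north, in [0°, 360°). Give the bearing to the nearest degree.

Δλ = -56.760 − -19.657 = -37.103°.
θ = atan2( sin Δλ · cos φ₂ , cos φ₁ · sin φ₂ − sin φ₁ · cos φ₂ · cos Δλ )
  = atan2(-0.57417, 0.33923) = -59.425° → normalised to [0°, 360°): 300.575°.

301°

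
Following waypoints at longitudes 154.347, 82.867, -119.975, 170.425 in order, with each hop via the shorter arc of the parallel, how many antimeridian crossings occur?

Leg 1: +154.347° → +82.867°, shortest Δλ = -71.48° (west) — does not cross 180°.
Leg 2: +82.867° → -119.975°, shortest Δλ = 157.158° (east) — crosses 180°.
Leg 3: -119.975° → +170.425°, shortest Δλ = -69.6° (west) — crosses 180°.
Total crossings: 2.

2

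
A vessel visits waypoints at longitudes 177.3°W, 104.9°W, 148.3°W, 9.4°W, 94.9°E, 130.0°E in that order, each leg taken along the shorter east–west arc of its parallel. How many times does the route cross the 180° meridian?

0

Leg 1: -177.3° → -104.9°, shortest Δλ = 72.4° (east) — does not cross 180°.
Leg 2: -104.9° → -148.3°, shortest Δλ = -43.4° (west) — does not cross 180°.
Leg 3: -148.3° → -9.4°, shortest Δλ = 138.9° (east) — does not cross 180°.
Leg 4: -9.4° → +94.9°, shortest Δλ = 104.3° (east) — does not cross 180°.
Leg 5: +94.9° → +130.0°, shortest Δλ = 35.1° (east) — does not cross 180°.
Total crossings: 0.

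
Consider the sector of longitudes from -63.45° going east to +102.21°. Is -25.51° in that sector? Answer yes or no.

Yes

Band width going east from -63.45° to +102.21°: ((102.21 − -63.45) mod 360) = 165.66°.
Offset of -25.51° east of the west edge: ((-25.51 − -63.45) mod 360) = 37.94°.
37.94° ≤ 165.66° ⇒ inside.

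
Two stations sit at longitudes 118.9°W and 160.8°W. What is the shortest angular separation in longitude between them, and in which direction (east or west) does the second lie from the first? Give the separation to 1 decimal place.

41.9° west

Raw difference: -160.8 − -118.9 = -41.9°.
Normalise into (−180°, 180°]: -41.9° stays -41.9°.
Negative ⇒ the second point lies to the west; separation 41.9°.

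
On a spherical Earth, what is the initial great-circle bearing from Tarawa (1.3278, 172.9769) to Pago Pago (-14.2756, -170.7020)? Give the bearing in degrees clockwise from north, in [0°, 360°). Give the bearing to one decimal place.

Δλ = -170.7020 − 172.9769 = -343.6789°; wrapped into (−180°, 180°]: 16.3211°.
θ = atan2( sin Δλ · cos φ₂ , cos φ₁ · sin φ₂ − sin φ₁ · cos φ₂ · cos Δλ )
  = atan2(0.27234, -0.26807) = 134.547° → normalised to [0°, 360°): 134.547°.

134.5°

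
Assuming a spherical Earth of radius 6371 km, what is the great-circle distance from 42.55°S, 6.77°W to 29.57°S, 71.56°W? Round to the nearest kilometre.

5855 km

Δλ = -71.56 − -6.77 = -64.79°.
Δφ = -29.57 − -42.55 = 12.98°.
a = sin²(Δφ/2) + cos φ₁ · cos φ₂ · sin²(Δλ/2) = 0.196687.
c = 2·atan2(√a, √(1−a)) = 0.91899 rad → d = 6371·c ≈ 5854.87 km.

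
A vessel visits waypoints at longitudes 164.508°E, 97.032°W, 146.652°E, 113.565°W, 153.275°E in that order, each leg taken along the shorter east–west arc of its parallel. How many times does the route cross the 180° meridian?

4

Leg 1: +164.508° → -97.032°, shortest Δλ = 98.46° (east) — crosses 180°.
Leg 2: -97.032° → +146.652°, shortest Δλ = -116.316° (west) — crosses 180°.
Leg 3: +146.652° → -113.565°, shortest Δλ = 99.783° (east) — crosses 180°.
Leg 4: -113.565° → +153.275°, shortest Δλ = -93.16° (west) — crosses 180°.
Total crossings: 4.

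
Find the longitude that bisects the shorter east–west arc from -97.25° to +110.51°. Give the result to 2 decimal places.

-173.37°

Signed shortest Δλ from -97.25° to +110.51° is -152.24°.
Midpoint longitude = -97.25° + (-152.24°)/2 = -97.25° − 76.12° = -173.37°.
(The naïve average (-97.25 + +110.51)/2 = 6.63° is on the wrong side of the globe.)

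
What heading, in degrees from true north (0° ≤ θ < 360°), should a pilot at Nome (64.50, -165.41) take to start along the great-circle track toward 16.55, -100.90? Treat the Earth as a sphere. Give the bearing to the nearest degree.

Δλ = -100.90 − -165.41 = 64.51°.
θ = atan2( sin Δλ · cos φ₂ , cos φ₁ · sin φ₂ − sin φ₁ · cos φ₂ · cos Δλ )
  = atan2(0.86526, -0.24971) = 106.098° → normalised to [0°, 360°): 106.098°.

106°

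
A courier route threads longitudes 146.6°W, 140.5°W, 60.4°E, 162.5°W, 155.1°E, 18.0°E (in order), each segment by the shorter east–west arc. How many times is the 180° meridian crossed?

Leg 1: -146.6° → -140.5°, shortest Δλ = 6.1° (east) — does not cross 180°.
Leg 2: -140.5° → +60.4°, shortest Δλ = -159.1° (west) — crosses 180°.
Leg 3: +60.4° → -162.5°, shortest Δλ = 137.1° (east) — crosses 180°.
Leg 4: -162.5° → +155.1°, shortest Δλ = -42.4° (west) — crosses 180°.
Leg 5: +155.1° → +18.0°, shortest Δλ = -137.1° (west) — does not cross 180°.
Total crossings: 3.

3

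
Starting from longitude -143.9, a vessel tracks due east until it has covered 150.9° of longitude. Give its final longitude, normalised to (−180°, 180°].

+7.0°

Start at -143.9°; shift +150.9° → +7.0°.
+7.0° already lies in (−180°, 180°].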